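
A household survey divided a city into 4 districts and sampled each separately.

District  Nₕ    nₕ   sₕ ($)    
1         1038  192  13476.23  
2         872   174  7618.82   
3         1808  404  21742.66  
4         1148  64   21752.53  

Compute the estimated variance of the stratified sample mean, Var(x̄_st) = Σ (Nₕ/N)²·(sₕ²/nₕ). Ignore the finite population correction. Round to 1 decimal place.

626809.4

N = 4866. Term for each stratum: Wₕ²sₕ²/nₕ.
Var(x̄_st) = 43041.3712 + 10713.0946 + 161546.1556 + 411508.8176 = 626809.4389 → 626809.4.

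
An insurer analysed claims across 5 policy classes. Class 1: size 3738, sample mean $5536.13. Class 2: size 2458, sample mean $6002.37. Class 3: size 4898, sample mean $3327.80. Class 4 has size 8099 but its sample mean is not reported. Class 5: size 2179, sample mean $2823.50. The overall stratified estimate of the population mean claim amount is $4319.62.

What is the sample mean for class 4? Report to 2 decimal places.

N = 3738 + 2458 + 4898 + 8099 + 2179 = 21372.
Overall total = μ·N = 4319.62·21372 = 92318918.64.
Subtract the known strata: 3738·5536.13 + 2458·6002.37 + 4898·3327.80 + 2179·2823.50 = 57899850.3.
Remaining total for class 4: 92318918.64 − 57899850.3 = 34419068.34.
Divide by its size: 34419068.34 / 8099 = 4249.7924... → 4249.79.

4249.79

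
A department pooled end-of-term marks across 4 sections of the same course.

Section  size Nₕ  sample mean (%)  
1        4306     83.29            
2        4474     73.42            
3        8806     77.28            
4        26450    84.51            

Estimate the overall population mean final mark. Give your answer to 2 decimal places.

81.82

N = 4306 + 4474 + 8806 + 26450 = 44036.
Weight each subgroup mean by Nₕ/N and sum.
Σ Nₕx̄ₕ = 4306·83.29 + 4474·73.42 + 8806·77.28 + 26450·84.51 = 358646.74 + 328481.08 + 680527.68 + 2235289.5 = 3602945.
Divide by N: 3602945 / 44036 = 81.8182... → 81.82.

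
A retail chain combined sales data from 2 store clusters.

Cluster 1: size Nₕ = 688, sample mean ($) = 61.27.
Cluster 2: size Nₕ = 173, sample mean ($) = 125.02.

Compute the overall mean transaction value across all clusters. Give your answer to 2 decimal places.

N = 861; weights Wₕ = Nₕ/N = (0.7991, 0.2009).
x̄_st = Σ Wₕ·x̄ₕ = 0.7991·61.27 + 0.2009·125.02 ≈ 74.0792...
→ 74.08.

74.08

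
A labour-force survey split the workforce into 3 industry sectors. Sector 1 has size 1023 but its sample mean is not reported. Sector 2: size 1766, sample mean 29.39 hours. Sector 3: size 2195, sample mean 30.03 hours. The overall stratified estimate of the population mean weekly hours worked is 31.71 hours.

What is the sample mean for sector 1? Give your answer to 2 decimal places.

N = 1023 + 1766 + 2195 = 4984.
Overall total = μ·N = 31.71·4984 = 158042.64.
Subtract the known strata: 1766·29.39 + 2195·30.03 = 117818.59.
Remaining total for sector 1: 158042.64 − 117818.59 = 40224.05.
Divide by its size: 40224.05 / 1023 = 39.3197... → 39.32.

39.32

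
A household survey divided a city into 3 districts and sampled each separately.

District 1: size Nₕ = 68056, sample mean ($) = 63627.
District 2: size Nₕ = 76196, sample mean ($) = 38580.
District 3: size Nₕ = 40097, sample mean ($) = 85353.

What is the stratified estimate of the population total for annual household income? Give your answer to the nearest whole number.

10692240033

1: 68056·63627 = 4330199112
2: 76196·38580 = 2939641680
3: 40097·85353 = 3422399241
τ̂ = Σ Nₕx̄ₕ = 10692240033.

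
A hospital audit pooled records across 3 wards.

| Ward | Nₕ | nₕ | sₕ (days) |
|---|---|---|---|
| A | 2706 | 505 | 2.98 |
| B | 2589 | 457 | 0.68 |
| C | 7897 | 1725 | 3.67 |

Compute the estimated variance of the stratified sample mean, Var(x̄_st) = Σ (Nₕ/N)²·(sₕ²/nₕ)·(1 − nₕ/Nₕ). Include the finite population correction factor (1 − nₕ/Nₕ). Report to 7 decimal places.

0.0028207

N = 13192. Term for each stratum: Wₕ²sₕ²/nₕ·(1−nₕ/Nₕ).
Var(x̄_st) = 0.0006018215 + 0.0000320922 + 0.0021868037 = 0.0028207174 → 0.0028207.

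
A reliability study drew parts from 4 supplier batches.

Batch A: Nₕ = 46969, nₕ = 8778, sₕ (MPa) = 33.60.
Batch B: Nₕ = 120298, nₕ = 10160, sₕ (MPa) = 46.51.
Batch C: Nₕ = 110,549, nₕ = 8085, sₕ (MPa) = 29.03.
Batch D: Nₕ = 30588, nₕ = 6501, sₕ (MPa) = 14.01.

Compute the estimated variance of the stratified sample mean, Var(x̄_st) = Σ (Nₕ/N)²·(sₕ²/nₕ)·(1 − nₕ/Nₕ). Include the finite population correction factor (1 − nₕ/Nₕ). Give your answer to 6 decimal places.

N = 308404; Wₕ = Nₕ/N.
batch A: (46969/308404)²·33.60²/8778·(1 − 8778/46969) = 0.002425578
batch B: (120298/308404)²·46.51²/10160·(1 − 10160/120298) = 0.029658867
batch C: (110549/308404)²·29.03²/8085·(1 − 8085/110549) = 0.012413669
batch D: (30588/308404)²·14.01²/6501·(1 − 6501/30588) = 0.000233878
Sum = 0.044731993 → 0.044732.

0.044732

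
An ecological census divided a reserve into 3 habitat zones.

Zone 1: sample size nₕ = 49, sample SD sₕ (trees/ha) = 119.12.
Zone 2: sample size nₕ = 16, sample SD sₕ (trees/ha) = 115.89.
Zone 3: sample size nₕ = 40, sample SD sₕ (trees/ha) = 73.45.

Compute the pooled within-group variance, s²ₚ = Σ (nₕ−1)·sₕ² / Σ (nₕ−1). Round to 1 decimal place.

10715.3

Degrees of freedom: 48 + 15 + 39 = 102.
Σ(nₕ−1)sₕ² = 48·14189.5744 + 15·13430.4921 + 39·5394.9025 = 1092958.1502.
s²ₚ = 1092958.1502 / 102 = 10715.276... → 10715.3.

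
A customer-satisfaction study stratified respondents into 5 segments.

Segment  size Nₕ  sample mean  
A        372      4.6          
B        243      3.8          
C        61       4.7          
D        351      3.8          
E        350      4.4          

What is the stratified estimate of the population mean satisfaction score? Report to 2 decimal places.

N = 372 + 243 + 61 + 351 + 350 = 1377.
The stratified mean weights each stratum mean by its population share Nₕ/N.
Σ Nₕx̄ₕ = 372·4.6 + 243·3.8 + 61·4.7 + 351·3.8 + 350·4.4 = 1711.2 + 923.4 + 286.7 + 1333.8 + 1540 = 5795.1.
Divide by N: 5795.1 / 1377 = 4.2085... → 4.21.

4.21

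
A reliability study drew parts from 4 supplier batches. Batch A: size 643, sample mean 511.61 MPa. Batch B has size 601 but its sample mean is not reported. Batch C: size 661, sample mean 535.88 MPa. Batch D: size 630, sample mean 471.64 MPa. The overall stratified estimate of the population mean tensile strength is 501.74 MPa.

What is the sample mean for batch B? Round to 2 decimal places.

485.18

N = 643 + 601 + 661 + 630 = 2535.
Overall total = μ·N = 501.74·2535 = 1271910.9.
Subtract the known strata: 643·511.61 + 661·535.88 + 630·471.64 = 980315.11.
Remaining total for batch B: 1271910.9 − 980315.11 = 291595.79.
Divide by its size: 291595.79 / 601 = 485.1843... → 485.18.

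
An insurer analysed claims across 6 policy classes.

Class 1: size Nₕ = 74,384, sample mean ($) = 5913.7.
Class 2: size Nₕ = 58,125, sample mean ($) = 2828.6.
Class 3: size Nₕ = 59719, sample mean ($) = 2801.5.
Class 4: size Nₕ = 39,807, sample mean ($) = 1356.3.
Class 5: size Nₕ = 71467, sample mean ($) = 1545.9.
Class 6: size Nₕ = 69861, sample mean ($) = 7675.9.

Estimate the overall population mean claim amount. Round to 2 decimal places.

N = 74384 + 58125 + 59719 + 39807 + 71467 + 69861 = 373363.
Weight each subgroup mean by Nₕ/N and sum.
Σ Nₕx̄ₕ = 74384·5913.7 + 58125·2828.6 + 59719·2801.5 + 39807·1356.3 + 71467·1545.9 + 69861·7675.9 = 439884660.8 + 164412375 + 167302778.5 + 53990234.1 + 110480835.3 + 536246049.9 = 1472316933.6.
Divide by N: 1472316933.6 / 373363 = 3943.3927... → 3943.39.

3943.39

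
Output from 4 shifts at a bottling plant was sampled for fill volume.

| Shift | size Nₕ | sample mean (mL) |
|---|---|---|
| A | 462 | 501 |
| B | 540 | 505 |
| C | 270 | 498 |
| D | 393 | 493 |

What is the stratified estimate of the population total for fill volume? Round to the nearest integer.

A: 462·501 = 231462
B: 540·505 = 272700
C: 270·498 = 134460
D: 393·493 = 193749
τ̂ = Σ Nₕx̄ₕ = 832371.

832371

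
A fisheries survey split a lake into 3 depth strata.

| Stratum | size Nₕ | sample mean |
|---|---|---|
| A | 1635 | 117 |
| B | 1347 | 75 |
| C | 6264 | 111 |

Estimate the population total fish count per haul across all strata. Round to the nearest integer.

987624

A: 1635·117 = 191295
B: 1347·75 = 101025
C: 6264·111 = 695304
τ̂ = Σ Nₕx̄ₕ = 987624.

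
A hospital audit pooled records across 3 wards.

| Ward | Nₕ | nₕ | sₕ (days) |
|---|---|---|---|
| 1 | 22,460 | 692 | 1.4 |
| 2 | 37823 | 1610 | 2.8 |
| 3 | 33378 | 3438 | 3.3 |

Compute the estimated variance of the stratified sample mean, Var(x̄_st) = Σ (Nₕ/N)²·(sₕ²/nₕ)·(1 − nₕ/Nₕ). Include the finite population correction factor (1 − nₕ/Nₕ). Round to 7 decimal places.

N = 93661; Wₕ = Nₕ/N.
ward 1: (22460/93661)²·1.4²/692·(1 − 692/22460) = 0.0001578558
ward 2: (37823/93661)²·2.8²/1610·(1 − 1610/37823) = 0.0007603142
ward 3: (33378/93661)²·3.3²/3438·(1 − 3438/33378) = 0.0003608415
Sum = 0.0012790116 → 0.0012790.

0.0012790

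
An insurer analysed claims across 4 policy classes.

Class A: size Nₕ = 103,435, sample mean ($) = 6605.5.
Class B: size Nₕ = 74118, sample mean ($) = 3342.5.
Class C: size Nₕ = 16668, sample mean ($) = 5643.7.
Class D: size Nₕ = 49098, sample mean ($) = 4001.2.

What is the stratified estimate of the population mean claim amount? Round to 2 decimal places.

5020.16

N = 103435 + 74118 + 16668 + 49098 = 243319.
Overall mean = Σ (Nₕ/N)·x̄ₕ — weight by population share, not a simple average.
Σ Nₕx̄ₕ = 103435·6605.5 + 74118·3342.5 + 16668·5643.7 + 49098·4001.2 = 683239892.5 + 247739415 + 94069191.6 + 196450917.6 = 1221499416.7.
Divide by N: 1221499416.7 / 243319 = 5020.1563... → 5020.16.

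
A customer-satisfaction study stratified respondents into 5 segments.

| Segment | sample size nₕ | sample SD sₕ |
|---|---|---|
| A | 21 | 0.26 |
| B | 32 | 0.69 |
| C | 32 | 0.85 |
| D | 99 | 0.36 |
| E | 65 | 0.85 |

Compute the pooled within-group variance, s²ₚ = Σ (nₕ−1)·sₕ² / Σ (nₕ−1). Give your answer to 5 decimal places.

A: (21−1)·0.26² = 20·0.0676 = 1.352
B: (32−1)·0.69² = 31·0.4761 = 14.7591
C: (32−1)·0.85² = 31·0.7225 = 22.3975
D: (99−1)·0.36² = 98·0.1296 = 12.7008
E: (65−1)·0.85² = 64·0.7225 = 46.24
Numerator = 97.4494; denominator = Σ(nₕ−1) = 244.
s²ₚ = 97.4494/244 = 0.3993828... → 0.39938.

0.39938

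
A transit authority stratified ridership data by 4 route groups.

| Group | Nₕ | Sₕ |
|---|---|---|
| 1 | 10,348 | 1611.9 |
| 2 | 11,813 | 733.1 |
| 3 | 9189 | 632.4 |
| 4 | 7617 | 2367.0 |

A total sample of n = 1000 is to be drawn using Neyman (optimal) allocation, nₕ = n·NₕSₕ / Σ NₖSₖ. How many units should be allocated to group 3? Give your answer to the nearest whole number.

118

Σ NₕSₕ = 10348·1611.9 + 11813·733.1 + 9189·632.4 + 7617·2367.0 = 49180614.1.
Share for 3: 5811123.6/49180614.1 = 0.11816.
n_3 = 1000 × 0.11816 = 118.159... → 118.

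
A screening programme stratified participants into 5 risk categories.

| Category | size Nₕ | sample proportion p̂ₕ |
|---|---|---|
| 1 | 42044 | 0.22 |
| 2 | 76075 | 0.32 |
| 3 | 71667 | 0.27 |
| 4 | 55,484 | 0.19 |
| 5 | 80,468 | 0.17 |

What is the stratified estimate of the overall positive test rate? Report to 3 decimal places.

0.237

Wₕ = Nₕ/N with N = 325738: 0.1291, 0.2335, 0.2200, 0.1703, 0.2470.
p̂_st = 0.1291·0.22 + 0.2335·0.32 + 0.2200·0.27 + 0.1703·0.19 + 0.2470·0.17 ≈ 0.23689... → 0.237.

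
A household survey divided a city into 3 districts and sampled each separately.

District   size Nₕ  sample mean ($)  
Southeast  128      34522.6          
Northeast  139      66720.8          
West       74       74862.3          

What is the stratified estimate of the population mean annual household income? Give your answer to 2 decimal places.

x̄_st = (Σ Nₕx̄ₕ) / (Σ Nₕ) = (128·34522.6 + 139·66720.8 + 74·74862.3) / 341
= 19232894.2 / 341 = 56401.4493... → 56401.45.

56401.45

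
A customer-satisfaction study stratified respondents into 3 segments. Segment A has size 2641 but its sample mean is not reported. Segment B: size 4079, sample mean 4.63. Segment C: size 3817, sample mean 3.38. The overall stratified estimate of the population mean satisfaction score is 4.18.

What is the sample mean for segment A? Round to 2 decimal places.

Σ Nₕx̄ₕ = N·μ, so 2641·x̄_A = 10537·4.18 − (4079·4.63 + 3817·3.38).
= 44044.66 − 31787.23 = 12257.43.
x̄_A = 12257.43 / 2641 = 4.6412... → 4.64.

4.64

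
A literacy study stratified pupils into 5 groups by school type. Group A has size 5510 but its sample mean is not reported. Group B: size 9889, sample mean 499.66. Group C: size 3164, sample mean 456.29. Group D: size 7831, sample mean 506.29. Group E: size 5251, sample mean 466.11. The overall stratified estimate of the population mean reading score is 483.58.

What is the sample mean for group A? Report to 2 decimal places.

N = 5510 + 9889 + 3164 + 7831 + 5251 = 31645.
Overall total = μ·N = 483.58·31645 = 15302889.1.
Subtract the known strata: 9889·499.66 + 3164·456.29 + 7831·506.29 + 5251·466.11 = 12797139.9.
Remaining total for group A: 15302889.1 − 12797139.9 = 2505749.2.
Divide by its size: 2505749.2 / 5510 = 454.7639... → 454.76.

454.76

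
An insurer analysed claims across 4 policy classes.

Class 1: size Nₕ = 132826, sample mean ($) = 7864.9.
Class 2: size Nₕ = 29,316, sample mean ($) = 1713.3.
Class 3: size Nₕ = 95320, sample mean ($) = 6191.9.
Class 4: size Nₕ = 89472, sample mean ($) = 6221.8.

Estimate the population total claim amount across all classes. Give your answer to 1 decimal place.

2241779107.8

Population total = Σ Nₕ·x̄ₕ (each stratum's size times its mean).
132826·7864.9 + 29316·1713.3 + 95320·6191.9 + 89472·6221.8 = 1044663207.4 + 50227102.8 + 590211908 + 556676889.6 = 2241779107.8.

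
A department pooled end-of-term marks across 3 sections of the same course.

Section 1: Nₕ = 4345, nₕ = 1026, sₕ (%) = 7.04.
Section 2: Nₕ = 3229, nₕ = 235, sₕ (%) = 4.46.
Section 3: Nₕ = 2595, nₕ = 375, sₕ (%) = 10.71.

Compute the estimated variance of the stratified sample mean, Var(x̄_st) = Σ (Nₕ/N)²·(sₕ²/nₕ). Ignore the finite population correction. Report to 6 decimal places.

N = 10169; Wₕ = Nₕ/N.
section 1: (4345/10169)²·7.04²/1026 = 0.008819034
section 2: (3229/10169)²·4.46²/235 = 0.008534566
section 3: (2595/10169)²·10.71²/375 = 0.019918925
Sum = 0.037272526 → 0.037273.

0.037273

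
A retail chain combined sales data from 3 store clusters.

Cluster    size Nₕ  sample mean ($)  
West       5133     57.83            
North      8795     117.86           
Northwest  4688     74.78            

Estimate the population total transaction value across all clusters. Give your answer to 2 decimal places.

1683988.73

West: 5133·57.83 = 296841.39
North: 8795·117.86 = 1036578.7
Northwest: 4688·74.78 = 350568.64
τ̂ = Σ Nₕx̄ₕ = 1683988.73.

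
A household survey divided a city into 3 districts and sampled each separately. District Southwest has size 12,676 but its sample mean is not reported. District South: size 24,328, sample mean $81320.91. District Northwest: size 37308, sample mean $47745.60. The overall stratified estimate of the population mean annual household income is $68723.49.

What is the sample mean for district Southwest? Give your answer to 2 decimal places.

106288.42

N = 12676 + 24328 + 37308 = 74312.
Overall total = μ·N = 68723.49·74312 = 5106979988.88.
Subtract the known strata: 24328·81320.91 + 37308·47745.60 = 3759667943.28.
Remaining total for district Southwest: 5106979988.88 − 3759667943.28 = 1347312045.6.
Divide by its size: 1347312045.6 / 12676 = 106288.4227... → 106288.42.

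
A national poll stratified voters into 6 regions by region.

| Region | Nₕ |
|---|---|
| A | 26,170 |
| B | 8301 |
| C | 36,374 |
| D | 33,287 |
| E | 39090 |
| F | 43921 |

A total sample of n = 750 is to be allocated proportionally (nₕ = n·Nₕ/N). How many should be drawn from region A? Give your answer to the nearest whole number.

Share of region A = 26170/187143 = 0.13984.
Allocate 750 × 0.13984 = 104.880... → 105.

105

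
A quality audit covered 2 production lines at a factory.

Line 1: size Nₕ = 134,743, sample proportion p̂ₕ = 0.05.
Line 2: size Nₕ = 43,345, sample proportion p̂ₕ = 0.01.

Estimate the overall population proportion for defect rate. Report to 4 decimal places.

0.0403

Wₕ = Nₕ/N with N = 178088: 0.7566, 0.2434.
p̂_st = 0.7566·0.05 + 0.2434·0.01 ≈ 0.040264... → 0.0403.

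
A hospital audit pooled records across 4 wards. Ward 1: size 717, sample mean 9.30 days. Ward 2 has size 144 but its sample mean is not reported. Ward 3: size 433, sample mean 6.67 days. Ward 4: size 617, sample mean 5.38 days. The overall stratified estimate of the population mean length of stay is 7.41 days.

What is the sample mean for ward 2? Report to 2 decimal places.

Σ Nₕx̄ₕ = N·μ, so 144·x̄_2 = 1911·7.41 − (717·9.30 + 433·6.67 + 617·5.38).
= 14160.51 − 12875.67 = 1284.84.
x̄_2 = 1284.84 / 144 = 8.9225 → 8.92.

8.92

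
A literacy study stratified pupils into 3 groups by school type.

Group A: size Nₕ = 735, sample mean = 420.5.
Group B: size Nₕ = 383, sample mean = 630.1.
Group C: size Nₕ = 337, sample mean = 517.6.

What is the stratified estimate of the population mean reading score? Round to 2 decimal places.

N = 735 + 383 + 337 = 1455.
Overall mean = Σ (Nₕ/N)·x̄ₕ — weight by population share, not a simple average.
Σ Nₕx̄ₕ = 735·420.5 + 383·630.1 + 337·517.6 = 309067.5 + 241328.3 + 174431.2 = 724827.
Divide by N: 724827 / 1455 = 498.1629... → 498.16.

498.16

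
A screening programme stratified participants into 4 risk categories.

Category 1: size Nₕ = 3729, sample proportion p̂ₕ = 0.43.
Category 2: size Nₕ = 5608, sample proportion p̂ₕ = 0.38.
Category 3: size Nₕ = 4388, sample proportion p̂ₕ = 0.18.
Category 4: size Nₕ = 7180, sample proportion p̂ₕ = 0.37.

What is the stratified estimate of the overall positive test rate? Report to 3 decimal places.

Wₕ = Nₕ/N with N = 20905: 0.1784, 0.2683, 0.2099, 0.3435.
p̂_st = 0.1784·0.43 + 0.2683·0.38 + 0.2099·0.18 + 0.3435·0.37 ≈ 0.34350... → 0.344.

0.344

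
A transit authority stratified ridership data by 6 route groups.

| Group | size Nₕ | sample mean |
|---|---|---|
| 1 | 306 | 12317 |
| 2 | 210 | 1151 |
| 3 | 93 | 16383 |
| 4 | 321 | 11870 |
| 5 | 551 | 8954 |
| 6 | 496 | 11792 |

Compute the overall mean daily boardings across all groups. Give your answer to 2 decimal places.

N = 1977; weights Wₕ = Nₕ/N = (0.1548, 0.1062, 0.0470, 0.1624, 0.2787, 0.2509).
x̄_st = Σ Wₕ·x̄ₕ = 0.1548·12317 + 0.1062·1151 + 0.0470·16383 + 0.1624·11870 + 0.2787·8954 + 0.2509·11792 ≈ 10180.6206...
→ 10180.62.

10180.62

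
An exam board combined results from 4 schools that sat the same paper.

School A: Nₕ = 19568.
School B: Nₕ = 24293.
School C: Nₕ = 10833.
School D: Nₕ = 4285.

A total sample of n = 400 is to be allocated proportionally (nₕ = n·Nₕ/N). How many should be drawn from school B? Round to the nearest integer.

N = 19568 + 24293 + 10833 + 4285 = 58979.
n_B = 400·24293/58979 = 164.757... → 165.

165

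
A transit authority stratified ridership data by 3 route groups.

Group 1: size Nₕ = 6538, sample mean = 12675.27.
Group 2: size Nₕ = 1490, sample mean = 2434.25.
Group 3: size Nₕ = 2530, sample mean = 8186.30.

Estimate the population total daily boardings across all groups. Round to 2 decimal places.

Population total = Σ Nₕ·x̄ₕ (each stratum's size times its mean).
6538·12675.27 + 1490·2434.25 + 2530·8186.30 = 82870915.26 + 3627032.5 + 20711339 = 107209286.76.

107209286.76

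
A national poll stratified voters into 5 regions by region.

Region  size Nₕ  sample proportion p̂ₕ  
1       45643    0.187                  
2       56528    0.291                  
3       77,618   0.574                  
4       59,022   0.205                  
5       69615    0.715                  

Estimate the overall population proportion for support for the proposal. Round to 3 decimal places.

N = 45643 + 56528 + 77618 + 59022 + 69615 = 308426.
Overall proportion = Σ (Nₕ/N)·p̂ₕ.
Σ Nₕp̂ₕ = 8535.241 + 16449.648 + 44552.732 + 12099.51 + 49774.725 = 131411.856.
131411.856 / 308426 = 0.42607... → 0.426.

0.426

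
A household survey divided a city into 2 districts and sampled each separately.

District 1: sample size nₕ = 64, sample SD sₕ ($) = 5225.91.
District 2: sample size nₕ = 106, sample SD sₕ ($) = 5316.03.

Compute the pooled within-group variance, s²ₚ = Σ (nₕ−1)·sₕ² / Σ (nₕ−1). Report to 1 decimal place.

1: (64−1)·5225.91² = 63·27310135.3281 = 1720538525.6703
2: (106−1)·5316.03² = 105·28260174.9609 = 2967318370.8945
Numerator = 4687856896.5648; denominator = Σ(nₕ−1) = 168.
s²ₚ = 4687856896.5648/168 = 27903910.099... → 27903910.1.

27903910.1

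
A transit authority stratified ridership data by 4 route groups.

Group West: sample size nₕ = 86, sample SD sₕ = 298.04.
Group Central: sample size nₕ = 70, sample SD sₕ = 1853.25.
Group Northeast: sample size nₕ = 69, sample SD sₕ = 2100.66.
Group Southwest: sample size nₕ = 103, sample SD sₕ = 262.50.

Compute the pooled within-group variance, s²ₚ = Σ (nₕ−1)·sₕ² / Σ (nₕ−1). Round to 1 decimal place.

West: (86−1)·298.04² = 85·88827.8416 = 7550366.536
Central: (70−1)·1853.25² = 69·3434535.5625 = 236982953.8125
Northeast: (69−1)·2100.66² = 68·4412772.4356 = 300068525.6208
Southwest: (103−1)·262.50² = 102·68906.25 = 7028437.5
Numerator = 551630283.4693; denominator = Σ(nₕ−1) = 324.
s²ₚ = 551630283.4693/324 = 1702562.603... → 1702562.6.

1702562.6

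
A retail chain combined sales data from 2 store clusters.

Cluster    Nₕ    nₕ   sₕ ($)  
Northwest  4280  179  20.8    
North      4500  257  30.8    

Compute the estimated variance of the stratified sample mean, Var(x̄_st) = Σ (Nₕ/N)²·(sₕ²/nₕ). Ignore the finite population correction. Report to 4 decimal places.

1.5440

N = 8780. Term for each stratum: Wₕ²sₕ²/nₕ.
Var(x̄_st) = 0.5743441 + 0.9696261 = 1.5439702 → 1.5440.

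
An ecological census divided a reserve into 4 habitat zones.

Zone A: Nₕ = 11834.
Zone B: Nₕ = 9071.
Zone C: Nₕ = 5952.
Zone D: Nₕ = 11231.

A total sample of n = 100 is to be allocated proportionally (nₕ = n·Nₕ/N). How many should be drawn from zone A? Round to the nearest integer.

31

Share of zone A = 11834/38088 = 0.31070.
Allocate 100 × 0.31070 = 31.070... → 31.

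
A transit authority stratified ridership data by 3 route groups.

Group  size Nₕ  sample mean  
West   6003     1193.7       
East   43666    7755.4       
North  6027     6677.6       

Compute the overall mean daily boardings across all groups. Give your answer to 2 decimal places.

N = 55696; weights Wₕ = Nₕ/N = (0.1078, 0.7840, 0.1082).
x̄_st = Σ Wₕ·x̄ₕ = 0.1078·1193.7 + 0.7840·7755.4 + 0.1082·6677.6 ≈ 6931.5386...
→ 6931.54.

6931.54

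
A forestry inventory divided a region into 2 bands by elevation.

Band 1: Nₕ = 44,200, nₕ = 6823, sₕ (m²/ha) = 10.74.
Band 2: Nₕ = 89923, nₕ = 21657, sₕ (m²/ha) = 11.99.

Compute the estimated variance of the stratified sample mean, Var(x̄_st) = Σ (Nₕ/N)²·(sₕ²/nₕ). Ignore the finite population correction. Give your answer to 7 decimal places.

N = 134123; Wₕ = Nₕ/N.
band 1: (44200/134123)²·10.74²/6823 = 0.0018359938
band 2: (89923/134123)²·11.99²/21657 = 0.0029838372
Sum = 0.0048198310 → 0.0048198.

0.0048198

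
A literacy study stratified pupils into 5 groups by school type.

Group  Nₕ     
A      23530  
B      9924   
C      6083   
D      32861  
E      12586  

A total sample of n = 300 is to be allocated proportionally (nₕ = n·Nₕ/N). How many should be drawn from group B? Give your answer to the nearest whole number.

Share of group B = 9924/84984 = 0.11677.
Allocate 300 × 0.11677 = 35.032... → 35.

35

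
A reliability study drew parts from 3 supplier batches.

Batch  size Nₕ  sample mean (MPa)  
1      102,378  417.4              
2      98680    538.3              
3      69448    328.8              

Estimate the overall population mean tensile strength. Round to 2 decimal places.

x̄_st = (Σ Nₕx̄ₕ) / (Σ Nₕ) = (102378·417.4 + 98680·538.3 + 69448·328.8) / 270506
= 118686523.6 / 270506 = 438.7575... → 438.76.

438.76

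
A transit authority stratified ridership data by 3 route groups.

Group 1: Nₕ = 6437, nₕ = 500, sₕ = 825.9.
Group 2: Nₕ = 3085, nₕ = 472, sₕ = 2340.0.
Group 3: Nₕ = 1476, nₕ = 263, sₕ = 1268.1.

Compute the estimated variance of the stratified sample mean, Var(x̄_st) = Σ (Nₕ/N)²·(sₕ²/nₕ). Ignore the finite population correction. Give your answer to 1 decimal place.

1490.3

N = 10998; Wₕ = Nₕ/N.
group 1: (6437/10998)²·825.9²/500 = 467.3309
group 2: (3085/10998)²·2340.0²/472 = 912.7937
group 3: (1476/10998)²·1268.1²/263 = 110.1277
Sum = 1490.2523 → 1490.3.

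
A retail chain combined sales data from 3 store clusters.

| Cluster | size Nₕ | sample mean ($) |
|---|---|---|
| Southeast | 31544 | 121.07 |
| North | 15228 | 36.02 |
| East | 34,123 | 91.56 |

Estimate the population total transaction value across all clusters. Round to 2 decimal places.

7491846.52

Southeast: 31544·121.07 = 3819032.08
North: 15228·36.02 = 548512.56
East: 34123·91.56 = 3124301.88
τ̂ = Σ Nₕx̄ₕ = 7491846.52.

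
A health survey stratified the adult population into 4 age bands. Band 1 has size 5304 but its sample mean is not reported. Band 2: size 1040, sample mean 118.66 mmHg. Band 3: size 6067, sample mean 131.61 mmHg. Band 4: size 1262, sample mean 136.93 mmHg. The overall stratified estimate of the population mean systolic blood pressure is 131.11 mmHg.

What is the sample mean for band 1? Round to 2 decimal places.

N = 5304 + 1040 + 6067 + 1262 = 13673.
Overall total = μ·N = 131.11·13673 = 1792667.03.
Subtract the known strata: 1040·118.66 + 6067·131.61 + 1262·136.93 = 1094689.93.
Remaining total for band 1: 1792667.03 − 1094689.93 = 697977.1.
Divide by its size: 697977.1 / 5304 = 131.5945... → 131.59.

131.59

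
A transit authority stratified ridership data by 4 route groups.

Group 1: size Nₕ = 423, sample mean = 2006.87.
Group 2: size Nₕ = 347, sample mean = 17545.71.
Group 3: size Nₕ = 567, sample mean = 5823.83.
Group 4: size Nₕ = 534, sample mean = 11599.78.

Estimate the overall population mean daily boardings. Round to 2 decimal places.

N = 1871; weights Wₕ = Nₕ/N = (0.2261, 0.1855, 0.3030, 0.2854).
x̄_st = Σ Wₕ·x̄ₕ = 0.2261·2006.87 + 0.1855·17545.71 + 0.3030·5823.83 + 0.2854·11599.78 ≈ 8783.3573...
→ 8783.36.

8783.36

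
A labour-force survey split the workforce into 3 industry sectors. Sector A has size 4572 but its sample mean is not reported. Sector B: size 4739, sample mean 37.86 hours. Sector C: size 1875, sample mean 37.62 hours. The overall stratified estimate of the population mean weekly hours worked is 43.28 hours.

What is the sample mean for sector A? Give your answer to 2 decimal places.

51.22

N = 4572 + 4739 + 1875 = 11186.
Overall total = μ·N = 43.28·11186 = 484130.08.
Subtract the known strata: 4739·37.86 + 1875·37.62 = 249956.04.
Remaining total for sector A: 484130.08 − 249956.04 = 234174.04.
Divide by its size: 234174.04 / 4572 = 51.2192... → 51.22.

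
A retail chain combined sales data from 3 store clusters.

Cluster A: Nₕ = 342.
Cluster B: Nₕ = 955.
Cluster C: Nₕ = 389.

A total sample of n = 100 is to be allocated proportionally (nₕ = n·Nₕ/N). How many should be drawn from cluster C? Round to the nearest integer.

N = 342 + 955 + 389 = 1686.
n_C = 100·389/1686 = 23.072... → 23.

23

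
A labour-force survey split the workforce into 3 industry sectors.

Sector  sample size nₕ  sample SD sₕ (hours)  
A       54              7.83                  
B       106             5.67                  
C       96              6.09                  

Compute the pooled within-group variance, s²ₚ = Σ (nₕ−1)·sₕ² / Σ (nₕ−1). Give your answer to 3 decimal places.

A: (54−1)·7.83² = 53·61.3089 = 3249.3717
B: (106−1)·5.67² = 105·32.1489 = 3375.6345
C: (96−1)·6.09² = 95·37.0881 = 3523.3695
Numerator = 10148.3757; denominator = Σ(nₕ−1) = 253.
s²ₚ = 10148.3757/253 = 40.11216... → 40.112.

40.112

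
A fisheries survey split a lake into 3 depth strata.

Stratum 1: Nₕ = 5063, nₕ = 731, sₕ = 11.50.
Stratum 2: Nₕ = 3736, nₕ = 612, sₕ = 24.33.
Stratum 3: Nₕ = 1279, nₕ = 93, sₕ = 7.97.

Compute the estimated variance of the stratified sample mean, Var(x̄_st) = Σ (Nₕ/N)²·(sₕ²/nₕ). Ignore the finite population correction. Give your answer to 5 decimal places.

0.18958

N = 10078; Wₕ = Nₕ/N.
stratum 1: (5063/10078)²·11.50²/731 = 0.04566100
stratum 2: (3736/10078)²·24.33²/612 = 0.13292229
stratum 3: (1279/10078)²·7.97²/93 = 0.01100085
Sum = 0.18958414 → 0.18958.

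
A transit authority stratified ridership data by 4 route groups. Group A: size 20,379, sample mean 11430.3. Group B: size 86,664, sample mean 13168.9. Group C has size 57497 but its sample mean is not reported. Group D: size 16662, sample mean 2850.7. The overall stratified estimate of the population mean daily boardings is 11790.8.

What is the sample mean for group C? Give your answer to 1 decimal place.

N = 20379 + 86664 + 57497 + 16662 = 181202.
Overall total = μ·N = 11790.8·181202 = 2136516541.6.
Subtract the known strata: 20379·11430.3 + 86664·13168.9 + 16662·2850.7 = 1421705996.7.
Remaining total for group C: 2136516541.6 − 1421705996.7 = 714810544.9.
Divide by its size: 714810544.9 / 57497 = 12432.136... → 12432.1.

12432.1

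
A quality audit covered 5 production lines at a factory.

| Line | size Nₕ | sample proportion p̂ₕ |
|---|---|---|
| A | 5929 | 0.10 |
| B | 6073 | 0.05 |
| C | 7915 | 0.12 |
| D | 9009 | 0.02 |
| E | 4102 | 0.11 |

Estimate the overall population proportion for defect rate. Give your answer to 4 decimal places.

Wₕ = Nₕ/N with N = 33028: 0.1795, 0.1839, 0.2396, 0.2728, 0.1242.
p̂_st = 0.1795·0.10 + 0.1839·0.05 + 0.2396·0.12 + 0.2728·0.02 + 0.1242·0.11 ≈ 0.075020... → 0.0750.

0.0750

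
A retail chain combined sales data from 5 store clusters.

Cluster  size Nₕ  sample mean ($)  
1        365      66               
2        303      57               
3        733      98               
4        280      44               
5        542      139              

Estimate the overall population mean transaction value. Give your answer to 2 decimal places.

x̄_st = (Σ Nₕx̄ₕ) / (Σ Nₕ) = (365·66 + 303·57 + 733·98 + 280·44 + 542·139) / 2223
= 200853 / 2223 = 90.3522... → 90.35.

90.35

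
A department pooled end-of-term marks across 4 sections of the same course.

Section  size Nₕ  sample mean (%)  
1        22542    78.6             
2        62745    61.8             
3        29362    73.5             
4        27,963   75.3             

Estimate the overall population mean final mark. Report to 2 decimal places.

69.51

x̄_st = (Σ Nₕx̄ₕ) / (Σ Nₕ) = (22542·78.6 + 62745·61.8 + 29362·73.5 + 27963·75.3) / 142612
= 9913163.1 / 142612 = 69.5114... → 69.51.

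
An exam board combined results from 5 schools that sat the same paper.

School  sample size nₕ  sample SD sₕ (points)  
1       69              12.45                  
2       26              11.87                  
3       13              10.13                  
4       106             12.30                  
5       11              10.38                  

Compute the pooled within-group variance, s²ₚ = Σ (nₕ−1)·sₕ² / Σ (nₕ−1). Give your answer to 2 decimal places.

146.62

1: (69−1)·12.45² = 68·155.0025 = 10540.17
2: (26−1)·11.87² = 25·140.8969 = 3522.4225
3: (13−1)·10.13² = 12·102.6169 = 1231.4028
4: (106−1)·12.30² = 105·151.29 = 15885.45
5: (11−1)·10.38² = 10·107.7444 = 1077.444
Numerator = 32256.8893; denominator = Σ(nₕ−1) = 220.
s²ₚ = 32256.8893/220 = 146.6222... → 146.62.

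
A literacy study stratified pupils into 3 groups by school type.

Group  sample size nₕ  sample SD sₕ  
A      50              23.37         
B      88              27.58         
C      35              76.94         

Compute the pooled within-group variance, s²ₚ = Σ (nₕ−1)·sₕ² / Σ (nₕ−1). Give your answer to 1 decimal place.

1730.7

A: (50−1)·23.37² = 49·546.1569 = 26761.6881
B: (88−1)·27.58² = 87·760.6564 = 66177.1068
C: (35−1)·76.94² = 34·5919.7636 = 201271.9624
Numerator = 294210.7573; denominator = Σ(nₕ−1) = 170.
s²ₚ = 294210.7573/170 = 1730.652... → 1730.7.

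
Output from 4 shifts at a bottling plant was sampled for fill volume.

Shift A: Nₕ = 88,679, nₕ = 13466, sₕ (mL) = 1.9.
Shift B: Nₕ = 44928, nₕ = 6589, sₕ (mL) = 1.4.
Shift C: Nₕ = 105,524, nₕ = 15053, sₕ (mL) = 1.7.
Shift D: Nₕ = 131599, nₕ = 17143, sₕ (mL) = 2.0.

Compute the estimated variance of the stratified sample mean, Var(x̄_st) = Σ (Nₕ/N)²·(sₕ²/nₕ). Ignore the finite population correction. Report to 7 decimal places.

N = 370730. Term for each stratum: Wₕ²sₕ²/nₕ.
Var(x̄_st) = 0.0000153389 + 0.0000043687 + 0.0000155547 + 0.0000294011 = 0.0000646634 → 0.0000647.

0.0000647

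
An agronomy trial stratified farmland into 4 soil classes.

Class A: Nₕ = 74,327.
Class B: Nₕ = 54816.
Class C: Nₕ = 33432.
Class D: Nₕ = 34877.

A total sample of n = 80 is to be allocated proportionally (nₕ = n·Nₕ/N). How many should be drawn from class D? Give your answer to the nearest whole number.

N = 74327 + 54816 + 33432 + 34877 = 197452.
n_D = 80·34877/197452 = 14.131... → 14.

14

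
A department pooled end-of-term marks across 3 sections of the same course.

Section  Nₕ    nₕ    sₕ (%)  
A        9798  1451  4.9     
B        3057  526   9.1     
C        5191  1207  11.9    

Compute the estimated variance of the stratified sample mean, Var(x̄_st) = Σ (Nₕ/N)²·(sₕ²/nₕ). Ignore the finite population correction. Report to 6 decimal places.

N = 18046; Wₕ = Nₕ/N.
section A: (9798/18046)²·4.9²/1451 = 0.004877954
section B: (3057/18046)²·9.1²/526 = 0.004517790
section C: (5191/18046)²·11.9²/1207 = 0.009707934
Sum = 0.019103678 → 0.019104.

0.019104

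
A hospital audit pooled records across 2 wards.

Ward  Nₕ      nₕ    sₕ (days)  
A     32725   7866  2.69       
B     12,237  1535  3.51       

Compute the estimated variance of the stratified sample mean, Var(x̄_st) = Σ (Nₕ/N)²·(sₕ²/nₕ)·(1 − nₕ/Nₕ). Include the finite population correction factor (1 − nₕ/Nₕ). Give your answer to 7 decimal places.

N = 44962. Term for each stratum: Wₕ²sₕ²/nₕ·(1−nₕ/Nₕ).
Var(x̄_st) = 0.0003701883 + 0.0005199415 = 0.0008901298 → 0.0008901.

0.0008901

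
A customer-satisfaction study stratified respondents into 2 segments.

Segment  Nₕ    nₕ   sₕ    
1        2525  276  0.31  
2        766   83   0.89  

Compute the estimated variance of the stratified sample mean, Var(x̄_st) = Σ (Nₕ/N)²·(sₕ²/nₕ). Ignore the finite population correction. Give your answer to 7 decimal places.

0.0007220

N = 3291. Term for each stratum: Wₕ²sₕ²/nₕ.
Var(x̄_st) = 0.0002049658 + 0.0005170157 = 0.0007219814 → 0.0007220.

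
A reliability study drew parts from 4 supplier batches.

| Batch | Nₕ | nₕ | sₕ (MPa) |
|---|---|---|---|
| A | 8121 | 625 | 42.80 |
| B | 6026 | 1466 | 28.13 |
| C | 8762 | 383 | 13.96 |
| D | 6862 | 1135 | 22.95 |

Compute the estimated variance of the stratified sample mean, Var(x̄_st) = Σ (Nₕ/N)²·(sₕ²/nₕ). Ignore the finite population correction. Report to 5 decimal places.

0.30894

N = 29771; Wₕ = Nₕ/N.
batch A: (8121/29771)²·42.80²/625 = 0.21809198
batch B: (6026/29771)²·28.13²/1466 = 0.02211449
batch C: (8762/29771)²·13.96²/383 = 0.04407494
batch D: (6862/29771)²·22.95²/1135 = 0.02465381
Sum = 0.30893522 → 0.30894.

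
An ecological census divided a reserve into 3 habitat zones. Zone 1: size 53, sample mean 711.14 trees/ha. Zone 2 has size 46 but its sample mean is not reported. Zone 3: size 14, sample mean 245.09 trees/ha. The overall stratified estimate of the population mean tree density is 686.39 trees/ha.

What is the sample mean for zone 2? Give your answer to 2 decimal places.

N = 53 + 46 + 14 = 113.
Overall total = μ·N = 686.39·113 = 77562.07.
Subtract the known strata: 53·711.14 + 14·245.09 = 41121.68.
Remaining total for zone 2: 77562.07 − 41121.68 = 36440.39.
Divide by its size: 36440.39 / 46 = 792.1824... → 792.18.

792.18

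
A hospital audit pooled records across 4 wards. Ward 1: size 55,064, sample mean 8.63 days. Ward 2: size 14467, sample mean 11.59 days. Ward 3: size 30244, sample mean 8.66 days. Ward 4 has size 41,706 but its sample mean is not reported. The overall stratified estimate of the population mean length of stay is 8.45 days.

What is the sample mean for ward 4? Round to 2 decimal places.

6.97

N = 55064 + 14467 + 30244 + 41706 = 141481.
Overall total = μ·N = 8.45·141481 = 1195514.45.
Subtract the known strata: 55064·8.63 + 14467·11.59 + 30244·8.66 = 904787.89.
Remaining total for ward 4: 1195514.45 − 904787.89 = 290726.56.
Divide by its size: 290726.56 / 41706 = 6.9709... → 6.97.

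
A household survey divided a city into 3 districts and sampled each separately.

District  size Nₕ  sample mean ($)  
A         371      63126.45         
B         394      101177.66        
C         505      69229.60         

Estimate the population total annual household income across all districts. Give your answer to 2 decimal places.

98244858.99

A: 371·63126.45 = 23419912.95
B: 394·101177.66 = 39863998.04
C: 505·69229.60 = 34960948
τ̂ = Σ Nₕx̄ₕ = 98244858.99.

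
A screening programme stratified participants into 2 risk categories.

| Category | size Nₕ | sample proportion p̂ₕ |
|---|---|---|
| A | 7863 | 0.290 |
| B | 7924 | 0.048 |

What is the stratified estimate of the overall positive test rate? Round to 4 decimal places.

0.1685

N = 7863 + 7924 = 15787.
Overall proportion = Σ (Nₕ/N)·p̂ₕ.
Σ Nₕp̂ₕ = 2280.27 + 380.352 = 2660.622.
2660.622 / 15787 = 0.168532... → 0.1685.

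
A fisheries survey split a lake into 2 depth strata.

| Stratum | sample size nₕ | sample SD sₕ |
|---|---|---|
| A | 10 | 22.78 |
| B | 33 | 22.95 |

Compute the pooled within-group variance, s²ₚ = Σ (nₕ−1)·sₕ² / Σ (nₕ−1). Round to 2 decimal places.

525.00

A: (10−1)·22.78² = 9·518.9284 = 4670.3556
B: (33−1)·22.95² = 32·526.7025 = 16854.48
Numerator = 21524.8356; denominator = Σ(nₕ−1) = 41.
s²ₚ = 21524.8356/41 = 524.9960... → 525.00.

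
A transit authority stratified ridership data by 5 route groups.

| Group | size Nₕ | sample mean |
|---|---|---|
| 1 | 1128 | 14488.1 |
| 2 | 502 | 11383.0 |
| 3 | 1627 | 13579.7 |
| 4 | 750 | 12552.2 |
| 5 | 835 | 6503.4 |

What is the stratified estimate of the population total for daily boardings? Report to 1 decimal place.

58995503.7

1: 1128·14488.1 = 16342576.8
2: 502·11383.0 = 5714266
3: 1627·13579.7 = 22094171.9
4: 750·12552.2 = 9414150
5: 835·6503.4 = 5430339
τ̂ = Σ Nₕx̄ₕ = 58995503.7.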